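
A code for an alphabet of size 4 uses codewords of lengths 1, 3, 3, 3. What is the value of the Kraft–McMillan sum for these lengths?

With common denominator 2^3 = 8: Σ 2^(−ℓᵢ) = 4/8 + 1/8 + 1/8 + 1/8 = 7/8 = 0.875.

0.875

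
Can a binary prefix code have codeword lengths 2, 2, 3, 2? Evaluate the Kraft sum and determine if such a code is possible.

With common denominator 2^3 = 8: Σ 2^(−ℓᵢ) = 2/8 + 2/8 + 1/8 + 2/8 = 7/8 = 0.875.
Kraft's inequality requires Σ ≤ 1; here Σ = 0.875 ≤ 1, so such a prefix code exists.

0.875; yes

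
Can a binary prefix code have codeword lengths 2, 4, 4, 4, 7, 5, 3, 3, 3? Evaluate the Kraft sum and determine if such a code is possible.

0.8515625; yes

With common denominator 2^7 = 128: Σ 2^(−ℓᵢ) = 32/128 + 8/128 + 8/128 + 8/128 + 1/128 + 4/128 + 16/128 + 16/128 + 16/128 = 109/128 = 0.8515625.
Kraft's inequality requires Σ ≤ 1; here Σ = 0.8515625 ≤ 1, so such a prefix code exists.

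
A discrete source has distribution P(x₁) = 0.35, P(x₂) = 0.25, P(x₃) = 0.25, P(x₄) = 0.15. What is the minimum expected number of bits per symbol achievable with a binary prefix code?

Repeatedly combine the two least-probable nodes; the expected code length is the sum of the merged weights.
merge 3/20 + 1/4 → 2/5
merge 1/4 + 7/20 → 3/5
merge 2/5 + 3/5 → 1
L = 2/5 + 3/5 + 1 = 2 bits/symbol.

2 bits/symbol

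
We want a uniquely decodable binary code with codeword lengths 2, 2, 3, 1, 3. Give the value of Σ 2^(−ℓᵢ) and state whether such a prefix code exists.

1.25; no

With common denominator 2^3 = 8: Σ 2^(−ℓᵢ) = 2/8 + 2/8 + 1/8 + 4/8 + 1/8 = 10/8 = 1.25.
Kraft's inequality requires Σ ≤ 1; here Σ = 1.25 > 1, so no such prefix code exists.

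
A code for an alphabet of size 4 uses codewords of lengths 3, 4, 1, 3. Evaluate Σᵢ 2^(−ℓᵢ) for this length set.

With common denominator 2^4 = 16: Σ 2^(−ℓᵢ) = 2/16 + 1/16 + 8/16 + 2/16 = 13/16 = 0.8125.

0.8125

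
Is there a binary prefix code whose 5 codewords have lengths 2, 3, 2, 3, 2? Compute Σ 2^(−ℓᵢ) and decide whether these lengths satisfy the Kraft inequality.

1; yes

With common denominator 2^3 = 8: Σ 2^(−ℓᵢ) = 2/8 + 1/8 + 2/8 + 1/8 + 2/8 = 8/8 = 1.
Kraft's inequality requires Σ ≤ 1; here Σ = 1 ≤ 1, so such a prefix code exists.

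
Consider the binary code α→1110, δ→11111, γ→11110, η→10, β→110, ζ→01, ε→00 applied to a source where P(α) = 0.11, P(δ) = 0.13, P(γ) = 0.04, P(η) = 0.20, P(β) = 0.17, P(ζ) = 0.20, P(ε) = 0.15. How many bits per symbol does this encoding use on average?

2.9 bits/symbol

L̄ = Σ pᵢ·ℓᵢ = 0.11·4 + 0.13·5 + 0.04·5 + 0.20·2 + 0.17·3 + 0.20·2 + 0.15·2 = 2.9 bits/symbol.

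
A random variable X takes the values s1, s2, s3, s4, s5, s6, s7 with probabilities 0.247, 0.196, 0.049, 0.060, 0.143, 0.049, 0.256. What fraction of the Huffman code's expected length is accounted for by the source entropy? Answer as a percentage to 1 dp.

99.1%

Entropy H = −Σ p log₂ p ≈ 2.5335 bits.
Huffman merges: 49/1000+49/1000→49/500; 3/50+49/500→79/500; 143/1000+79/500→301/1000; 49/250+247/1000→443/1000; 32/125+301/1000→557/1000; 443/1000+557/1000→1. L = 2557/1000 ≈ 2.5570.
Efficiency = H/L = 2.5335/2.5570 = 99.1%.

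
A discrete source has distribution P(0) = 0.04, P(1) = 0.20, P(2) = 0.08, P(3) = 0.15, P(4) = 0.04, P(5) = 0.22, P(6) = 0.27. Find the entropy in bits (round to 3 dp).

H = −Σ pᵢ log₂ pᵢ.
−0.04·log₂(0.04) = 0.1858
−0.20·log₂(0.20) = 0.4644
−0.08·log₂(0.08) = 0.2915
−0.15·log₂(0.15) = 0.4105
−0.04·log₂(0.04) = 0.1858
−0.22·log₂(0.22) = 0.4806
−0.27·log₂(0.27) = 0.5100
Sum ≈ 2.5285 → 2.529 bits.

2.529 bits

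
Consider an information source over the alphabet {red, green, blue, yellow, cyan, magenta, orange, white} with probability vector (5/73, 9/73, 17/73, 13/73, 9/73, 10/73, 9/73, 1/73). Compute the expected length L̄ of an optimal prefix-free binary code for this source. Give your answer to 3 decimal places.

2.849 bits/symbol

Repeatedly combine the two least-probable nodes; the expected code length is the sum of the merged weights.
merge 1/73 + 5/73 → 6/73
merge 6/73 + 9/73 → 15/73
merge 9/73 + 9/73 → 18/73
merge 10/73 + 13/73 → 23/73
merge 15/73 + 17/73 → 32/73
merge 18/73 + 23/73 → 41/73
merge 32/73 + 41/73 → 1
L = 6/73 + 15/73 + 18/73 + 23/73 + 32/73 + 41/73 + 1 = 208/73 ≈ 2.849 bits/symbol.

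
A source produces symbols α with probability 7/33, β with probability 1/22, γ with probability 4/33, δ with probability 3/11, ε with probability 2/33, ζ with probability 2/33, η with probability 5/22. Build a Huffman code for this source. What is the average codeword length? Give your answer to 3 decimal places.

Repeatedly combine the two least-probable nodes; the expected code length is the sum of the merged weights.
merge 1/22 + 2/33 → 7/66
merge 2/33 + 7/66 → 1/6
merge 4/33 + 1/6 → 19/66
merge 7/33 + 5/22 → 29/66
merge 3/11 + 19/66 → 37/66
merge 29/66 + 37/66 → 1
L = 7/66 + 1/6 + 19/66 + 29/66 + 37/66 + 1 = 169/66 ≈ 2.561 bits/symbol.

2.561 bits/symbol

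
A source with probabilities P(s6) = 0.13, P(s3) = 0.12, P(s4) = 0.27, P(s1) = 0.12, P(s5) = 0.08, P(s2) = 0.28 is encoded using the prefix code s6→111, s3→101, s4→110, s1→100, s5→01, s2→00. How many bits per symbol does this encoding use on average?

2.64 bits/symbol

L̄ = Σ pᵢ·ℓᵢ = 0.13·3 + 0.12·3 + 0.27·3 + 0.12·3 + 0.08·2 + 0.28·2 = 2.64 bits/symbol.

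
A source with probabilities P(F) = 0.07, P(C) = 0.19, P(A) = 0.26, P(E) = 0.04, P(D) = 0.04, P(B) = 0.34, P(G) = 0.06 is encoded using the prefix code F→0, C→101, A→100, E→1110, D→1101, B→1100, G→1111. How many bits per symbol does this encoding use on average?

L̄ = Σ pᵢ·ℓᵢ = 0.07·1 + 0.19·3 + 0.26·3 + 0.04·4 + 0.04·4 + 0.34·4 + 0.06·4 = 3.34 bits/symbol.

3.34 bits/symbol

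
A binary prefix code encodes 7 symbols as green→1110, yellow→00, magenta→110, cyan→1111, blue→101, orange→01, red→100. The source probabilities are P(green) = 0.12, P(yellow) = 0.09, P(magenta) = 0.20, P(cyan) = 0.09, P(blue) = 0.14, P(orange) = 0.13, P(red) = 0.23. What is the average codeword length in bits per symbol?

L̄ = Σ pᵢ·ℓᵢ = 0.12·4 + 0.09·2 + 0.20·3 + 0.09·4 + 0.14·3 + 0.13·2 + 0.23·3 = 2.99 bits/symbol.

2.99 bits/symbol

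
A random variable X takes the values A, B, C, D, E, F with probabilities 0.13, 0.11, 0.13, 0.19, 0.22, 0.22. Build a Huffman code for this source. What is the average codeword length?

Repeatedly combine the two least-probable nodes; the expected code length is the sum of the merged weights.
merge 11/100 + 13/100 → 6/25
merge 13/100 + 19/100 → 8/25
merge 11/50 + 11/50 → 11/25
merge 6/25 + 8/25 → 14/25
merge 11/25 + 14/25 → 1
L = 6/25 + 8/25 + 11/25 + 14/25 + 1 = 64/25 = 2.56 bits/symbol.

2.56 bits/symbol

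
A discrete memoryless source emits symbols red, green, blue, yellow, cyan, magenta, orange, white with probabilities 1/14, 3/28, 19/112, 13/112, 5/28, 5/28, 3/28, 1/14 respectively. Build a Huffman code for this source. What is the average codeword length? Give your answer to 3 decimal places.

2.964 bits/symbol

Repeatedly combine the two least-probable nodes; the expected code length is the sum of the merged weights.
merge 1/14 + 1/14 → 1/7
merge 3/28 + 3/28 → 3/14
merge 13/112 + 1/7 → 29/112
merge 19/112 + 5/28 → 39/112
merge 5/28 + 3/14 → 11/28
merge 29/112 + 39/112 → 17/28
merge 11/28 + 17/28 → 1
L = 1/7 + 3/14 + 29/112 + 39/112 + 11/28 + 17/28 + 1 = 83/28 ≈ 2.964 bits/symbol.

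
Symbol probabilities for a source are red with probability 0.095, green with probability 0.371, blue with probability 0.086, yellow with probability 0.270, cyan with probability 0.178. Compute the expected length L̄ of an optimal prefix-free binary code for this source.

Repeatedly combine the two least-probable nodes; the expected code length is the sum of the merged weights.
merge 43/500 + 19/200 → 181/1000
merge 89/500 + 181/1000 → 359/1000
merge 27/100 + 359/1000 → 629/1000
merge 371/1000 + 629/1000 → 1
L = 181/1000 + 359/1000 + 629/1000 + 1 = 2169/1000 = 2.169 bits/symbol.

2.169 bits/symbol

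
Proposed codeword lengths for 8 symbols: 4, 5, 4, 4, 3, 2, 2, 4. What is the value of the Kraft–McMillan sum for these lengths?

0.90625

With common denominator 2^5 = 32: Σ 2^(−ℓᵢ) = 2/32 + 1/32 + 2/32 + 2/32 + 4/32 + 8/32 + 8/32 + 2/32 = 29/32 = 0.90625.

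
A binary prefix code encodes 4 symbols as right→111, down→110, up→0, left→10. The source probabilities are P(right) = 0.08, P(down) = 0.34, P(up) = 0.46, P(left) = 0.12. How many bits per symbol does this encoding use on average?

1.96 bits/symbol

L̄ = Σ pᵢ·ℓᵢ = 0.08·3 + 0.34·3 + 0.46·1 + 0.12·2 = 1.96 bits/symbol.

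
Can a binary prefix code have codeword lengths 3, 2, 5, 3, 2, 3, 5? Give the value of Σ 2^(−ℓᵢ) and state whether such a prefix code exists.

With common denominator 2^5 = 32: Σ 2^(−ℓᵢ) = 4/32 + 8/32 + 1/32 + 4/32 + 8/32 + 4/32 + 1/32 = 30/32 = 0.9375.
Kraft's inequality requires Σ ≤ 1; here Σ = 0.9375 ≤ 1, so such a prefix code exists.

0.9375; yes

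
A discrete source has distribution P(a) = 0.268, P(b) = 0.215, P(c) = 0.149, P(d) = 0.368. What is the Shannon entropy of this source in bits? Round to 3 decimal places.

H = −Σ pᵢ log₂ pᵢ.
−0.268·log₂(0.268) = 0.5091
−0.215·log₂(0.215) = 0.4768
−0.149·log₂(0.149) = 0.4092
−0.368·log₂(0.368) = 0.5307
Sum ≈ 1.9259 → 1.926 bits.

1.926 bits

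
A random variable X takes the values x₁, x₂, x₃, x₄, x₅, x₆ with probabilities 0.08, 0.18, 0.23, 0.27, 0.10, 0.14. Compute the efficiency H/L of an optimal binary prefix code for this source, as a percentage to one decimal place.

Entropy H = −Σ p log₂ p ≈ 2.4638 bits.
Huffman merges: 2/25+1/10→9/50; 7/50+9/50→8/25; 9/50+23/100→41/100; 27/100+8/25→59/100; 41/100+59/100→1. L = 5/2 ≈ 2.5000.
Efficiency = H/L = 2.4638/2.5000 = 98.6%.

98.6%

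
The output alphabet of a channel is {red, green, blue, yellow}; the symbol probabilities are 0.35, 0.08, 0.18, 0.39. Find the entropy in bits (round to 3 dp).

1.797 bits

H = −Σ pᵢ log₂ pᵢ.
−0.35·log₂(0.35) = 0.5301
−0.08·log₂(0.08) = 0.2915
−0.18·log₂(0.18) = 0.4453
−0.39·log₂(0.39) = 0.5298
Sum ≈ 1.7967 → 1.797 bits.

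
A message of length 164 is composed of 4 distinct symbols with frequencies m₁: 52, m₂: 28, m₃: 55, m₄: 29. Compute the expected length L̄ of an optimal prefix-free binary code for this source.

Probabilities are the counts divided by 164.
Repeatedly combine the two least-probable nodes; the expected code length is the sum of the merged weights.
merge 7/41 + 29/164 → 57/164
merge 13/41 + 55/164 → 107/164
merge 57/164 + 107/164 → 1
L = 57/164 + 107/164 + 1 = 2 bits/symbol.

2 bits/symbol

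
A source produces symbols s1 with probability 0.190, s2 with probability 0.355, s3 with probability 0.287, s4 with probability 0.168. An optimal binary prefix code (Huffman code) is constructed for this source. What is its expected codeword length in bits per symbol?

2 bits/symbol

Repeatedly combine the two least-probable nodes; the expected code length is the sum of the merged weights.
merge 21/125 + 19/100 → 179/500
merge 287/1000 + 71/200 → 321/500
merge 179/500 + 321/500 → 1
L = 179/500 + 321/500 + 1 = 2 bits/symbol.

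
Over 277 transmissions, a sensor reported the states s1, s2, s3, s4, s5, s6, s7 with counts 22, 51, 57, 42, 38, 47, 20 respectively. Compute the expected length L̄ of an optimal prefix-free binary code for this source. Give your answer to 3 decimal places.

2.762 bits/symbol

Probabilities are the counts divided by 277.
Repeatedly combine the two least-probable nodes; the expected code length is the sum of the merged weights.
merge 20/277 + 22/277 → 42/277
merge 38/277 + 42/277 → 80/277
merge 42/277 + 47/277 → 89/277
merge 51/277 + 57/277 → 108/277
merge 80/277 + 89/277 → 169/277
merge 108/277 + 169/277 → 1
L = 42/277 + 80/277 + 89/277 + 108/277 + 169/277 + 1 = 765/277 ≈ 2.762 bits/symbol.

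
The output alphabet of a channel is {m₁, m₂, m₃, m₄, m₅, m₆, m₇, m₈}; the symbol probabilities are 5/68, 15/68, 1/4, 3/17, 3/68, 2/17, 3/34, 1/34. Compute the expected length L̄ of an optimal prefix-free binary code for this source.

Repeatedly combine the two least-probable nodes; the expected code length is the sum of the merged weights.
merge 1/34 + 3/68 → 5/68
merge 5/68 + 5/68 → 5/34
merge 3/34 + 2/17 → 7/34
merge 5/34 + 3/17 → 11/34
merge 7/34 + 15/68 → 29/68
merge 1/4 + 11/34 → 39/68
merge 29/68 + 39/68 → 1
L = 5/68 + 5/34 + 7/34 + 11/34 + 29/68 + 39/68 + 1 = 11/4 = 2.75 bits/symbol.

2.75 bits/symbol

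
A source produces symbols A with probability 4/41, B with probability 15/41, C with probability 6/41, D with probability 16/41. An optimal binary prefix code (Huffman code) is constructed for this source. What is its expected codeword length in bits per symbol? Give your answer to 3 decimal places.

1.854 bits/symbol

Repeatedly combine the two least-probable nodes; the expected code length is the sum of the merged weights.
merge 4/41 + 6/41 → 10/41
merge 10/41 + 15/41 → 25/41
merge 16/41 + 25/41 → 1
L = 10/41 + 25/41 + 1 = 76/41 ≈ 1.854 bits/symbol.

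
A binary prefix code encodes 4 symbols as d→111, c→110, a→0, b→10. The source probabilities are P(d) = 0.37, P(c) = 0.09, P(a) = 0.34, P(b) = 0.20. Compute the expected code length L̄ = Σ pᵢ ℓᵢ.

2.12 bits/symbol

L̄ = Σ pᵢ·ℓᵢ = 0.37·3 + 0.09·3 + 0.34·1 + 0.20·2 = 2.12 bits/symbol.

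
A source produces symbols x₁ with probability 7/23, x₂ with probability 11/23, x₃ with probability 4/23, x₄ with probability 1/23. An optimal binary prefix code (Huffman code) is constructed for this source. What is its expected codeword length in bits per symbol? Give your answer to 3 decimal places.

1.739 bits/symbol

Repeatedly combine the two least-probable nodes; the expected code length is the sum of the merged weights.
merge 1/23 + 4/23 → 5/23
merge 5/23 + 7/23 → 12/23
merge 11/23 + 12/23 → 1
L = 5/23 + 12/23 + 1 = 40/23 ≈ 1.739 bits/symbol.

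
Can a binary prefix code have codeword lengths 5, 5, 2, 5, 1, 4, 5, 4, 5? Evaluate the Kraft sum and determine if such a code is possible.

1.03125; no

With common denominator 2^5 = 32: Σ 2^(−ℓᵢ) = 1/32 + 1/32 + 8/32 + 1/32 + 16/32 + 2/32 + 1/32 + 2/32 + 1/32 = 33/32 = 1.03125.
Kraft's inequality requires Σ ≤ 1; here Σ = 1.03125 > 1, so no such prefix code exists.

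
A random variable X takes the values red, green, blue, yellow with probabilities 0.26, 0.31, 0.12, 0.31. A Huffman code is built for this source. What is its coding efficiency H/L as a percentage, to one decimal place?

96.0%

Entropy H = −Σ p log₂ p ≈ 1.9199 bits.
Huffman merges: 3/25+13/50→19/50; 31/100+31/100→31/50; 19/50+31/50→1. L = 2 ≈ 2.0000.
Efficiency = H/L = 1.9199/2.0000 = 96.0%.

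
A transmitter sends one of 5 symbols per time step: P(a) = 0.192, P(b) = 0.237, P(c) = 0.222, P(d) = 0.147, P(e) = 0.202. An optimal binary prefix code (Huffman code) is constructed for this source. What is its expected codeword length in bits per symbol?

Repeatedly combine the two least-probable nodes; the expected code length is the sum of the merged weights.
merge 147/1000 + 24/125 → 339/1000
merge 101/500 + 111/500 → 53/125
merge 237/1000 + 339/1000 → 72/125
merge 53/125 + 72/125 → 1
L = 339/1000 + 53/125 + 72/125 + 1 = 2339/1000 = 2.339 bits/symbol.

2.339 bits/symbol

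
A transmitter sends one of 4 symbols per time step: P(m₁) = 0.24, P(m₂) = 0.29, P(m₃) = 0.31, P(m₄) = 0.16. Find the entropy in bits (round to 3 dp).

1.959 bits

H = −Σ pᵢ log₂ pᵢ.
−0.24·log₂(0.24) = 0.4941
−0.29·log₂(0.29) = 0.5179
−0.31·log₂(0.31) = 0.5238
−0.16·log₂(0.16) = 0.4230
Sum ≈ 1.9588 → 1.959 bits.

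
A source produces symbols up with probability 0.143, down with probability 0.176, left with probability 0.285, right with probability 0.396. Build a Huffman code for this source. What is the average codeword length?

1.923 bits/symbol

Repeatedly combine the two least-probable nodes; the expected code length is the sum of the merged weights.
merge 143/1000 + 22/125 → 319/1000
merge 57/200 + 319/1000 → 151/250
merge 99/250 + 151/250 → 1
L = 319/1000 + 151/250 + 1 = 1923/1000 = 1.923 bits/symbol.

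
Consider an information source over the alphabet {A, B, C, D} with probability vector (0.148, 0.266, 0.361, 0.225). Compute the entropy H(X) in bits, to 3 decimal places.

H = −Σ pᵢ log₂ pᵢ.
−0.148·log₂(0.148) = 0.4079
−0.266·log₂(0.266) = 0.5082
−0.361·log₂(0.361) = 0.5306
−0.225·log₂(0.225) = 0.4842
Sum ≈ 1.9310 → 1.931 bits.

1.931 bits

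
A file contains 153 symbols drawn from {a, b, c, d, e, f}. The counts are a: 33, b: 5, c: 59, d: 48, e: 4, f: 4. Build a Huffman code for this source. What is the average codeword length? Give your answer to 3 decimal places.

2.052 bits/symbol

Probabilities are the counts divided by 153.
Repeatedly combine the two least-probable nodes; the expected code length is the sum of the merged weights.
merge 4/153 + 4/153 → 8/153
merge 5/153 + 8/153 → 13/153
merge 13/153 + 11/51 → 46/153
merge 46/153 + 16/51 → 94/153
merge 59/153 + 94/153 → 1
L = 8/153 + 13/153 + 46/153 + 94/153 + 1 = 314/153 ≈ 2.052 bits/symbol.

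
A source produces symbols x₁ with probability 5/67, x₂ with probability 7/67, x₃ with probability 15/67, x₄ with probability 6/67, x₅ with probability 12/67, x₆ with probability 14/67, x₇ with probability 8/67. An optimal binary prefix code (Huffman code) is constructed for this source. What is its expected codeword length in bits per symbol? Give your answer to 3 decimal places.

Repeatedly combine the two least-probable nodes; the expected code length is the sum of the merged weights.
merge 5/67 + 6/67 → 11/67
merge 7/67 + 8/67 → 15/67
merge 11/67 + 12/67 → 23/67
merge 14/67 + 15/67 → 29/67
merge 15/67 + 23/67 → 38/67
merge 29/67 + 38/67 → 1
L = 11/67 + 15/67 + 23/67 + 29/67 + 38/67 + 1 = 183/67 ≈ 2.731 bits/symbol.

2.731 bits/symbol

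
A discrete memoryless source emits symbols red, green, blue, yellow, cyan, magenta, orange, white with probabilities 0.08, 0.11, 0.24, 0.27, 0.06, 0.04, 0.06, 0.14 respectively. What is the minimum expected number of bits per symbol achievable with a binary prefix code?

2.73 bits/symbol

Repeatedly combine the two least-probable nodes; the expected code length is the sum of the merged weights.
merge 1/25 + 3/50 → 1/10
merge 3/50 + 2/25 → 7/50
merge 1/10 + 11/100 → 21/100
merge 7/50 + 7/50 → 7/25
merge 21/100 + 6/25 → 9/20
merge 27/100 + 7/25 → 11/20
merge 9/20 + 11/20 → 1
L = 1/10 + 7/50 + 21/100 + 7/25 + 9/20 + 11/20 + 1 = 273/100 = 2.73 bits/symbol.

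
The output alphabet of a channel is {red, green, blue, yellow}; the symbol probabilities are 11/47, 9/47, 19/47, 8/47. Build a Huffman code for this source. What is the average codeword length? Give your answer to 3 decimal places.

Repeatedly combine the two least-probable nodes; the expected code length is the sum of the merged weights.
merge 8/47 + 9/47 → 17/47
merge 11/47 + 17/47 → 28/47
merge 19/47 + 28/47 → 1
L = 17/47 + 28/47 + 1 = 92/47 ≈ 1.957 bits/symbol.

1.957 bits/symbol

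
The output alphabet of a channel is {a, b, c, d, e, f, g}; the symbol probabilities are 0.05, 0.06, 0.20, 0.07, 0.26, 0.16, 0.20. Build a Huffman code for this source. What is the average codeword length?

2.63 bits/symbol

Repeatedly combine the two least-probable nodes; the expected code length is the sum of the merged weights.
merge 1/20 + 3/50 → 11/100
merge 7/100 + 11/100 → 9/50
merge 4/25 + 9/50 → 17/50
merge 1/5 + 1/5 → 2/5
merge 13/50 + 17/50 → 3/5
merge 2/5 + 3/5 → 1
L = 11/100 + 9/50 + 17/50 + 2/5 + 3/5 + 1 = 263/100 = 2.63 bits/symbol.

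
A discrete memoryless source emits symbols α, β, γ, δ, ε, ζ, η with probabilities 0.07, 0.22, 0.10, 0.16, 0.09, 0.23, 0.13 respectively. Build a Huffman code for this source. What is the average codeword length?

Repeatedly combine the two least-probable nodes; the expected code length is the sum of the merged weights.
merge 7/100 + 9/100 → 4/25
merge 1/10 + 13/100 → 23/100
merge 4/25 + 4/25 → 8/25
merge 11/50 + 23/100 → 9/20
merge 23/100 + 8/25 → 11/20
merge 9/20 + 11/20 → 1
L = 4/25 + 23/100 + 8/25 + 9/20 + 11/20 + 1 = 271/100 = 2.71 bits/symbol.

2.71 bits/symbol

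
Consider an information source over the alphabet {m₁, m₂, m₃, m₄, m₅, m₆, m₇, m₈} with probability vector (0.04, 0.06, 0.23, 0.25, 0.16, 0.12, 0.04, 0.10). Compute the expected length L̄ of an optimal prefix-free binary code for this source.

Repeatedly combine the two least-probable nodes; the expected code length is the sum of the merged weights.
merge 1/25 + 1/25 → 2/25
merge 3/50 + 2/25 → 7/50
merge 1/10 + 3/25 → 11/50
merge 7/50 + 4/25 → 3/10
merge 11/50 + 23/100 → 9/20
merge 1/4 + 3/10 → 11/20
merge 9/20 + 11/20 → 1
L = 2/25 + 7/50 + 11/50 + 3/10 + 9/20 + 11/20 + 1 = 137/50 = 2.74 bits/symbol.

2.74 bits/symbol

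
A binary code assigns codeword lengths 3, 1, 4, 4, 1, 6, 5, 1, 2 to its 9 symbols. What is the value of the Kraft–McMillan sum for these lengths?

2.046875

With common denominator 2^6 = 64: Σ 2^(−ℓᵢ) = 8/64 + 32/64 + 4/64 + 4/64 + 32/64 + 1/64 + 2/64 + 32/64 + 16/64 = 131/64 = 2.046875.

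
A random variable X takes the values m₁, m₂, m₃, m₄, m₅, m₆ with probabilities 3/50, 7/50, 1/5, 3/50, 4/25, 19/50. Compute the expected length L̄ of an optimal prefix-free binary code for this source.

2.36 bits/symbol

Repeatedly combine the two least-probable nodes; the expected code length is the sum of the merged weights.
merge 3/50 + 3/50 → 3/25
merge 3/25 + 7/50 → 13/50
merge 4/25 + 1/5 → 9/25
merge 13/50 + 9/25 → 31/50
merge 19/50 + 31/50 → 1
L = 3/25 + 13/50 + 9/25 + 31/50 + 1 = 59/25 = 2.36 bits/symbol.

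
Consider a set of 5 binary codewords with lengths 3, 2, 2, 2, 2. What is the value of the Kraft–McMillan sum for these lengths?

With common denominator 2^3 = 8: Σ 2^(−ℓᵢ) = 1/8 + 2/8 + 2/8 + 2/8 + 2/8 = 9/8 = 1.125.

1.125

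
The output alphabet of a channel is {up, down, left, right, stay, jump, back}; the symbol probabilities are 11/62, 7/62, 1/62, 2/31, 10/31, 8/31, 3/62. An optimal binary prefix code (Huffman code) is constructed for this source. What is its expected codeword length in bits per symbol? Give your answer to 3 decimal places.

Repeatedly combine the two least-probable nodes; the expected code length is the sum of the merged weights.
merge 1/62 + 3/62 → 2/31
merge 2/31 + 2/31 → 4/31
merge 7/62 + 4/31 → 15/62
merge 11/62 + 15/62 → 13/31
merge 8/31 + 10/31 → 18/31
merge 13/31 + 18/31 → 1
L = 2/31 + 4/31 + 15/62 + 13/31 + 18/31 + 1 = 151/62 ≈ 2.435 bits/symbol.

2.435 bits/symbol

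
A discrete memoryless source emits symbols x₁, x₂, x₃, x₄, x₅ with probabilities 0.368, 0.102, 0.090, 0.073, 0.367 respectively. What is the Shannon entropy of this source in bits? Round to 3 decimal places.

H = −Σ pᵢ log₂ pᵢ.
−0.368·log₂(0.368) = 0.5307
−0.102·log₂(0.102) = 0.3359
−0.090·log₂(0.090) = 0.3127
−0.073·log₂(0.073) = 0.2756
−0.367·log₂(0.367) = 0.5307
Sum ≈ 1.9857 → 1.986 bits.

1.986 bits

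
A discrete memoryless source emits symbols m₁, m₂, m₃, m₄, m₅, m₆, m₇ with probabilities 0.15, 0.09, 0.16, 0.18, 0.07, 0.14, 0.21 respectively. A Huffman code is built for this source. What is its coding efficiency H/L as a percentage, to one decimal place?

98.6%

Entropy H = −Σ p log₂ p ≈ 2.7300 bits.
Huffman merges: 7/100+9/100→4/25; 7/50+3/20→29/100; 4/25+4/25→8/25; 9/50+21/100→39/100; 29/100+8/25→61/100; 39/100+61/100→1. L = 277/100 ≈ 2.7700.
Efficiency = H/L = 2.7300/2.7700 = 98.6%.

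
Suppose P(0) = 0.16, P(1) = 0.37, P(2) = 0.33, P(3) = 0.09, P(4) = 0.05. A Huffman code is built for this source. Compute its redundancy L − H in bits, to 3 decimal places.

0.060 bits

Entropy H = −Σ p log₂ p ≈ 2.0103 bits.
Huffman merges: 1/20+9/100→7/50; 7/50+4/25→3/10; 3/10+33/100→63/100; 37/100+63/100→1. L = 207/100 ≈ 2.0700.
L − H = 2.0700 − 2.0103 = 0.060 bits.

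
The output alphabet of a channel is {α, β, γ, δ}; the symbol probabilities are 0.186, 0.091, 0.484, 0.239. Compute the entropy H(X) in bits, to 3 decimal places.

1.766 bits

H = −Σ pᵢ log₂ pᵢ.
−0.186·log₂(0.186) = 0.4514
−0.091·log₂(0.091) = 0.3147
−0.484·log₂(0.484) = 0.5067
−0.239·log₂(0.239) = 0.4935
Sum ≈ 1.7663 → 1.766 bits.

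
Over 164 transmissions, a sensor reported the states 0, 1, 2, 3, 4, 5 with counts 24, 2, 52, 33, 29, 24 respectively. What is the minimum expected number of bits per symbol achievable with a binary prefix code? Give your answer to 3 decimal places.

2.463 bits/symbol

Probabilities are the counts divided by 164.
Repeatedly combine the two least-probable nodes; the expected code length is the sum of the merged weights.
merge 1/82 + 6/41 → 13/82
merge 6/41 + 13/82 → 25/82
merge 29/164 + 33/164 → 31/82
merge 25/82 + 13/41 → 51/82
merge 31/82 + 51/82 → 1
L = 13/82 + 25/82 + 31/82 + 51/82 + 1 = 101/41 ≈ 2.463 bits/symbol.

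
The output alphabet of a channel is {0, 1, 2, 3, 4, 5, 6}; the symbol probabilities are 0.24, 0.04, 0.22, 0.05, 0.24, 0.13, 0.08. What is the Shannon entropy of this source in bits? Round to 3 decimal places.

H = −Σ pᵢ log₂ pᵢ.
−0.24·log₂(0.24) = 0.4941
−0.04·log₂(0.04) = 0.1858
−0.22·log₂(0.22) = 0.4806
−0.05·log₂(0.05) = 0.2161
−0.24·log₂(0.24) = 0.4941
−0.13·log₂(0.13) = 0.3826
−0.08·log₂(0.08) = 0.2915
Sum ≈ 2.5448 → 2.545 bits.

2.545 bits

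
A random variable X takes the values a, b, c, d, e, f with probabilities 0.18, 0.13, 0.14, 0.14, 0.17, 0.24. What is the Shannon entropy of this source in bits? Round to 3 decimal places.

2.551 bits

H = −Σ pᵢ log₂ pᵢ.
−0.18·log₂(0.18) = 0.4453
−0.13·log₂(0.13) = 0.3826
−0.14·log₂(0.14) = 0.3971
−0.14·log₂(0.14) = 0.3971
−0.17·log₂(0.17) = 0.4346
−0.24·log₂(0.24) = 0.4941
Sum ≈ 2.5509 → 2.551 bits.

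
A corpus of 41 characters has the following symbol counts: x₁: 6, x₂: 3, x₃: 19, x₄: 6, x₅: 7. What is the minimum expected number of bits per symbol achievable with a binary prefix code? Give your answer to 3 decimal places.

Probabilities are the counts divided by 41.
Repeatedly combine the two least-probable nodes; the expected code length is the sum of the merged weights.
merge 3/41 + 6/41 → 9/41
merge 6/41 + 7/41 → 13/41
merge 9/41 + 13/41 → 22/41
merge 19/41 + 22/41 → 1
L = 9/41 + 13/41 + 22/41 + 1 = 85/41 ≈ 2.073 bits/symbol.

2.073 bits/symbol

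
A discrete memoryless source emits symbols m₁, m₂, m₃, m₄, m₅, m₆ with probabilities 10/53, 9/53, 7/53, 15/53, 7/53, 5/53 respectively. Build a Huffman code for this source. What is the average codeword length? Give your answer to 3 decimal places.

2.528 bits/symbol

Repeatedly combine the two least-probable nodes; the expected code length is the sum of the merged weights.
merge 5/53 + 7/53 → 12/53
merge 7/53 + 9/53 → 16/53
merge 10/53 + 12/53 → 22/53
merge 15/53 + 16/53 → 31/53
merge 22/53 + 31/53 → 1
L = 12/53 + 16/53 + 22/53 + 31/53 + 1 = 134/53 ≈ 2.528 bits/symbol.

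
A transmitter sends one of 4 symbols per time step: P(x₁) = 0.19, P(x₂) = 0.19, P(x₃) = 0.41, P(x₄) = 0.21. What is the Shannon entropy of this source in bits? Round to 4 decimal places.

H = −Σ pᵢ log₂ pᵢ.
−0.19·log₂(0.19) = 0.4552
−0.19·log₂(0.19) = 0.4552
−0.41·log₂(0.41) = 0.5274
−0.21·log₂(0.21) = 0.4728
Sum ≈ 1.9107 → 1.9107 bits.

1.9107 bits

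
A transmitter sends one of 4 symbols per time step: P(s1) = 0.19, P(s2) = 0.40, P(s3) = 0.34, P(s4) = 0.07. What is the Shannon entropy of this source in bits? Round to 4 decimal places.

H = −Σ pᵢ log₂ pᵢ.
−0.19·log₂(0.19) = 0.4552
−0.40·log₂(0.40) = 0.5288
−0.34·log₂(0.34) = 0.5292
−0.07·log₂(0.07) = 0.2686
Sum ≈ 1.7817 → 1.7817 bits.

1.7817 bits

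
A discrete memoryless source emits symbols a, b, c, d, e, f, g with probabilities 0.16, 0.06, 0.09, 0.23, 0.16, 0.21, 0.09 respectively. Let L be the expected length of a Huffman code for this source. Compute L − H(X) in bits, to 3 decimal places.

0.035 bits

Entropy H = −Σ p log₂ p ≈ 2.6754 bits.
Huffman merges: 3/50+9/100→3/20; 9/100+3/20→6/25; 4/25+4/25→8/25; 21/100+23/100→11/25; 6/25+8/25→14/25; 11/25+14/25→1. L = 271/100 ≈ 2.7100.
L − H = 2.7100 − 2.6754 = 0.035 bits.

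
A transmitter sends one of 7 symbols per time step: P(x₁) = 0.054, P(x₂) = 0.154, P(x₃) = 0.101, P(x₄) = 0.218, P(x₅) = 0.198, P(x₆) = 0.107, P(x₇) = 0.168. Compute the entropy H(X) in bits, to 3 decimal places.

H = −Σ pᵢ log₂ pᵢ.
−0.054·log₂(0.054) = 0.2274
−0.154·log₂(0.154) = 0.4156
−0.101·log₂(0.101) = 0.3341
−0.218·log₂(0.218) = 0.4791
−0.198·log₂(0.198) = 0.4626
−0.107·log₂(0.107) = 0.3450
−0.168·log₂(0.168) = 0.4323
Sum ≈ 2.6961 → 2.696 bits.

2.696 bits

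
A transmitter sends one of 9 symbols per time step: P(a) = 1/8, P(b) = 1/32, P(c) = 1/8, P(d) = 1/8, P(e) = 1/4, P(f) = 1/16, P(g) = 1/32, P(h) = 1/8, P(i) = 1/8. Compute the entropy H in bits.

2.9375 bits

Each probability is a power of 1/2, so log₂(1/p) is an integer.
H = Σ p·log₂(1/p) = 1/8·3 + 1/32·5 + 1/8·3 + 1/8·3 + 1/4·2 + 1/16·4 + 1/32·5 + 1/8·3 + 1/8·3 = 2.9375 bits.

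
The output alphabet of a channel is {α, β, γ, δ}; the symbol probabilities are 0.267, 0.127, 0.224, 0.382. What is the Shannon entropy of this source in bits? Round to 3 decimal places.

H = −Σ pᵢ log₂ pᵢ.
−0.267·log₂(0.267) = 0.5087
−0.127·log₂(0.127) = 0.3781
−0.224·log₂(0.224) = 0.4835
−0.382·log₂(0.382) = 0.5304
Sum ≈ 1.9006 → 1.901 bits.

1.901 bits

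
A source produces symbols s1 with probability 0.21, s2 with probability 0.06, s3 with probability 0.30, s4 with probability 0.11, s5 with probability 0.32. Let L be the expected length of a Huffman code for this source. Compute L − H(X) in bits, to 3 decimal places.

0.056 bits

Entropy H = −Σ p log₂ p ≈ 2.1138 bits.
Huffman merges: 3/50+11/100→17/100; 17/100+21/100→19/50; 3/10+8/25→31/50; 19/50+31/50→1. L = 217/100 ≈ 2.1700.
L − H = 2.1700 − 2.1138 = 0.056 bits.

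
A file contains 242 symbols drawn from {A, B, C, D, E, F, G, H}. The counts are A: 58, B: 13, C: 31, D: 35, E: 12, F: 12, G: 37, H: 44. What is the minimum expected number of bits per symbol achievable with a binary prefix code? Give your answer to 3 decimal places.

2.831 bits/symbol

Probabilities are the counts divided by 242.
Repeatedly combine the two least-probable nodes; the expected code length is the sum of the merged weights.
merge 6/121 + 6/121 → 12/121
merge 13/242 + 12/121 → 37/242
merge 31/242 + 35/242 → 3/11
merge 37/242 + 37/242 → 37/121
merge 2/11 + 29/121 → 51/121
merge 3/11 + 37/121 → 70/121
merge 51/121 + 70/121 → 1
L = 12/121 + 37/242 + 3/11 + 37/121 + 51/121 + 70/121 + 1 = 685/242 ≈ 2.831 bits/symbol.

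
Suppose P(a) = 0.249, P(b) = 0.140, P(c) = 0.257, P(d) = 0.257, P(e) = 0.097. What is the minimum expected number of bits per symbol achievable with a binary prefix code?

2.237 bits/symbol

Repeatedly combine the two least-probable nodes; the expected code length is the sum of the merged weights.
merge 97/1000 + 7/50 → 237/1000
merge 237/1000 + 249/1000 → 243/500
merge 257/1000 + 257/1000 → 257/500
merge 243/500 + 257/500 → 1
L = 237/1000 + 243/500 + 257/500 + 1 = 2237/1000 = 2.237 bits/symbol.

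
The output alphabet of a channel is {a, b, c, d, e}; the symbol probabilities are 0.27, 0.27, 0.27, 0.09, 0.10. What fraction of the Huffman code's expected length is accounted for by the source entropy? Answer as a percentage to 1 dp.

Entropy H = −Σ p log₂ p ≈ 2.1749 bits.
Huffman merges: 9/100+1/10→19/100; 19/100+27/100→23/50; 27/100+27/100→27/50; 23/50+27/50→1. L = 219/100 ≈ 2.1900.
Efficiency = H/L = 2.1749/2.1900 = 99.3%.

99.3%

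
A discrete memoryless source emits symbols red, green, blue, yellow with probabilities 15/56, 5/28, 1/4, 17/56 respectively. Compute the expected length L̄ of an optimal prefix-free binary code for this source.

2 bits/symbol

Repeatedly combine the two least-probable nodes; the expected code length is the sum of the merged weights.
merge 5/28 + 1/4 → 3/7
merge 15/56 + 17/56 → 4/7
merge 3/7 + 4/7 → 1
L = 3/7 + 4/7 + 1 = 2 bits/symbol.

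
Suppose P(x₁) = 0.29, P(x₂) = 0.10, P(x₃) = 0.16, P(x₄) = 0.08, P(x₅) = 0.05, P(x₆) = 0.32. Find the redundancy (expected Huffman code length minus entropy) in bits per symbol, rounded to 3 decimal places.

0.053 bits

Entropy H = −Σ p log₂ p ≈ 2.3068 bits.
Huffman merges: 1/20+2/25→13/100; 1/10+13/100→23/100; 4/25+23/100→39/100; 29/100+8/25→61/100; 39/100+61/100→1. L = 59/25 ≈ 2.3600.
L − H = 2.3600 − 2.3068 = 0.053 bits.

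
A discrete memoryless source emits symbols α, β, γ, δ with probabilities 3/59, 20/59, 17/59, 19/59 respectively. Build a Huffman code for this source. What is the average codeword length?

2 bits/symbol

Repeatedly combine the two least-probable nodes; the expected code length is the sum of the merged weights.
merge 3/59 + 17/59 → 20/59
merge 19/59 + 20/59 → 39/59
merge 20/59 + 39/59 → 1
L = 20/59 + 39/59 + 1 = 2 bits/symbol.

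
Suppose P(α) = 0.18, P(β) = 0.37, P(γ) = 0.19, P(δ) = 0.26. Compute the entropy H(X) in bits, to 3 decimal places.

1.937 bits

H = −Σ pᵢ log₂ pᵢ.
−0.18·log₂(0.18) = 0.4453
−0.37·log₂(0.37) = 0.5307
−0.19·log₂(0.19) = 0.4552
−0.26·log₂(0.26) = 0.5053
Sum ≈ 1.9366 → 1.937 bits.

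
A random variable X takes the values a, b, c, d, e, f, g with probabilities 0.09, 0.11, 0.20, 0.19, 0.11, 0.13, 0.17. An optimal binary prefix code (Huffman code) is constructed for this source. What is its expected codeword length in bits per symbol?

2.8 bits/symbol

Repeatedly combine the two least-probable nodes; the expected code length is the sum of the merged weights.
merge 9/100 + 11/100 → 1/5
merge 11/100 + 13/100 → 6/25
merge 17/100 + 19/100 → 9/25
merge 1/5 + 1/5 → 2/5
merge 6/25 + 9/25 → 3/5
merge 2/5 + 3/5 → 1
L = 1/5 + 6/25 + 9/25 + 2/5 + 3/5 + 1 = 14/5 = 2.8 bits/symbol.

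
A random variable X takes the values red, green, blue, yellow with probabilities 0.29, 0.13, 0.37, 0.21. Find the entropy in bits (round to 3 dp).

H = −Σ pᵢ log₂ pᵢ.
−0.29·log₂(0.29) = 0.5179
−0.13·log₂(0.13) = 0.3826
−0.37·log₂(0.37) = 0.5307
−0.21·log₂(0.21) = 0.4728
Sum ≈ 1.9041 → 1.904 bits.

1.904 bits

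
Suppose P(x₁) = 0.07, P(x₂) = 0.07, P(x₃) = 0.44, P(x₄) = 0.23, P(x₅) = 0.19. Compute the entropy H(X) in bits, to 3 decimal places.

H = −Σ pᵢ log₂ pᵢ.
−0.07·log₂(0.07) = 0.2686
−0.07·log₂(0.07) = 0.2686
−0.44·log₂(0.44) = 0.5211
−0.23·log₂(0.23) = 0.4877
−0.19·log₂(0.19) = 0.4552
Sum ≈ 2.0012 → 2.001 bits.

2.001 bits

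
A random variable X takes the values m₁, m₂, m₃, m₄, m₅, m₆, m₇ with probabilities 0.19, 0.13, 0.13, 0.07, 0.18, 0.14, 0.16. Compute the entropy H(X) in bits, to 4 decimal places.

2.7545 bits

H = −Σ pᵢ log₂ pᵢ.
−0.19·log₂(0.19) = 0.4552
−0.13·log₂(0.13) = 0.3826
−0.13·log₂(0.13) = 0.3826
−0.07·log₂(0.07) = 0.2686
−0.18·log₂(0.18) = 0.4453
−0.14·log₂(0.14) = 0.3971
−0.16·log₂(0.16) = 0.4230
Sum ≈ 2.7545 → 2.7545 bits.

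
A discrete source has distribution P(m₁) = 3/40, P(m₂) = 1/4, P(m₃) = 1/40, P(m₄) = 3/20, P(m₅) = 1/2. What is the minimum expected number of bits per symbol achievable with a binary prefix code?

Repeatedly combine the two least-probable nodes; the expected code length is the sum of the merged weights.
merge 1/40 + 3/40 → 1/10
merge 1/10 + 3/20 → 1/4
merge 1/4 + 1/4 → 1/2
merge 1/2 + 1/2 → 1
L = 1/10 + 1/4 + 1/2 + 1 = 37/20 = 1.85 bits/symbol.

1.85 bits/symbol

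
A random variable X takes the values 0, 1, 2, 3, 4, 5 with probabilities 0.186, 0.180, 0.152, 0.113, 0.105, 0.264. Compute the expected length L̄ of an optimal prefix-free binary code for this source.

2.55 bits/symbol

Repeatedly combine the two least-probable nodes; the expected code length is the sum of the merged weights.
merge 21/200 + 113/1000 → 109/500
merge 19/125 + 9/50 → 83/250
merge 93/500 + 109/500 → 101/250
merge 33/125 + 83/250 → 149/250
merge 101/250 + 149/250 → 1
L = 109/500 + 83/250 + 101/250 + 149/250 + 1 = 51/20 = 2.55 bits/symbol.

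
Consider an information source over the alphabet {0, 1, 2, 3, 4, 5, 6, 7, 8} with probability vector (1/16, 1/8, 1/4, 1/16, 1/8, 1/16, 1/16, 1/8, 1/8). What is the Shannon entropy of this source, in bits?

Each probability is a power of 1/2, so log₂(1/p) is an integer.
H = Σ p·log₂(1/p) = 1/16·4 + 1/8·3 + 1/4·2 + 1/16·4 + 1/8·3 + 1/16·4 + 1/16·4 + 1/8·3 + 1/8·3 = 3 bits.

3 bits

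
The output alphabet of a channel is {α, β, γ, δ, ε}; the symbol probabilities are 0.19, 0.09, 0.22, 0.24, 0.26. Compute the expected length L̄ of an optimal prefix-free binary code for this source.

2.28 bits/symbol

Repeatedly combine the two least-probable nodes; the expected code length is the sum of the merged weights.
merge 9/100 + 19/100 → 7/25
merge 11/50 + 6/25 → 23/50
merge 13/50 + 7/25 → 27/50
merge 23/50 + 27/50 → 1
L = 7/25 + 23/50 + 27/50 + 1 = 57/25 = 2.28 bits/symbol.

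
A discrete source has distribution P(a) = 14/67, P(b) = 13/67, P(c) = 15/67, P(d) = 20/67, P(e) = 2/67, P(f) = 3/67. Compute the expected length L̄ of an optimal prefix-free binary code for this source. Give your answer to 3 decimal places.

Repeatedly combine the two least-probable nodes; the expected code length is the sum of the merged weights.
merge 2/67 + 3/67 → 5/67
merge 5/67 + 13/67 → 18/67
merge 14/67 + 15/67 → 29/67
merge 18/67 + 20/67 → 38/67
merge 29/67 + 38/67 → 1
L = 5/67 + 18/67 + 29/67 + 38/67 + 1 = 157/67 ≈ 2.343 bits/symbol.

2.343 bits/symbol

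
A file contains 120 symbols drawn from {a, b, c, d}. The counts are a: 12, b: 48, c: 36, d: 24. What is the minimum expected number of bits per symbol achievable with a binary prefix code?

Probabilities are the counts divided by 120.
Repeatedly combine the two least-probable nodes; the expected code length is the sum of the merged weights.
merge 1/10 + 1/5 → 3/10
merge 3/10 + 3/10 → 3/5
merge 2/5 + 3/5 → 1
L = 3/10 + 3/5 + 1 = 19/10 = 1.9 bits/symbol.

1.9 bits/symbol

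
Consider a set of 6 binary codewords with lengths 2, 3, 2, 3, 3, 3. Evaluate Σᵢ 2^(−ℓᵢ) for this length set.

1

With common denominator 2^3 = 8: Σ 2^(−ℓᵢ) = 2/8 + 1/8 + 2/8 + 1/8 + 1/8 + 1/8 = 8/8 = 1.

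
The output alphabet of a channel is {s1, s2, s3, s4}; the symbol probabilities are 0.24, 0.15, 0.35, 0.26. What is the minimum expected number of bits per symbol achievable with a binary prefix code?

Repeatedly combine the two least-probable nodes; the expected code length is the sum of the merged weights.
merge 3/20 + 6/25 → 39/100
merge 13/50 + 7/20 → 61/100
merge 39/100 + 61/100 → 1
L = 39/100 + 61/100 + 1 = 2 bits/symbol.

2 bits/symbol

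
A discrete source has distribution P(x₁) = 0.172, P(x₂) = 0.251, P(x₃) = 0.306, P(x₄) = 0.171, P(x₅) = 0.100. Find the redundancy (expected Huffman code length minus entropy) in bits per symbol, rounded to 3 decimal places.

Entropy H = −Σ p log₂ p ≈ 2.2280 bits.
Huffman merges: 1/10+171/1000→271/1000; 43/250+251/1000→423/1000; 271/1000+153/500→577/1000; 423/1000+577/1000→1. L = 2271/1000 ≈ 2.2710.
L − H = 2.2710 − 2.2280 = 0.043 bits.

0.043 bits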